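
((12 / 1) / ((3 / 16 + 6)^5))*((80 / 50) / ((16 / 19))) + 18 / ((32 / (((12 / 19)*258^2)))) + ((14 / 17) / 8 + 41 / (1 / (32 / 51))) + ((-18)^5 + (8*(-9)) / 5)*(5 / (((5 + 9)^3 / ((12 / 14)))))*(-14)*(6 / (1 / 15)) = 26285299910062423741363 / 7023949109224740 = 3742239.52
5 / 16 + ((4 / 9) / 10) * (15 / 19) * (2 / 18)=2597 / 8208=0.32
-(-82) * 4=328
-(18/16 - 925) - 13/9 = 66415/72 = 922.43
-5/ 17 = -0.29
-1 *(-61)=61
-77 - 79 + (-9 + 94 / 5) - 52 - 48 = -1231 / 5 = -246.20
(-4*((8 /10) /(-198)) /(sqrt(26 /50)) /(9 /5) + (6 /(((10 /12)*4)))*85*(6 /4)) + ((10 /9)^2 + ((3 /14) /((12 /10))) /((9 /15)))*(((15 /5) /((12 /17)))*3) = 40*sqrt(13) /11583 + 753083 /3024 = 249.05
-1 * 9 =-9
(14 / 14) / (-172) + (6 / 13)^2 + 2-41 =-1127629 / 29068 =-38.79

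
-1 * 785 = -785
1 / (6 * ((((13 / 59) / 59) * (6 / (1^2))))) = 3481 / 468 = 7.44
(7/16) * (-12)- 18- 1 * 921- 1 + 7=-3753/4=-938.25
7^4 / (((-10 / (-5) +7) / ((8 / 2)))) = 9604 / 9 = 1067.11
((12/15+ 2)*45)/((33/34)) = 129.82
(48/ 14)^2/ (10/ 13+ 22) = 936/ 1813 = 0.52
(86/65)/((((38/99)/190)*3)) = 2838/13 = 218.31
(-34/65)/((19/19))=-34/65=-0.52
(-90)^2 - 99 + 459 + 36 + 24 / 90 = 127444 / 15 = 8496.27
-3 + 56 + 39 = 92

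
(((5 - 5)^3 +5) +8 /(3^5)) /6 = 1223 /1458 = 0.84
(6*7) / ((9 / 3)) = 14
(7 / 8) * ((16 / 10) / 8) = 7 / 40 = 0.18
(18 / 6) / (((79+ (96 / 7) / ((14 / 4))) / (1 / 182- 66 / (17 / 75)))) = -18918543 / 1795846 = -10.53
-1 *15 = -15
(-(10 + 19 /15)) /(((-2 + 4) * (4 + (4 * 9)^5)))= -169 /1813985400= -0.00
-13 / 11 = -1.18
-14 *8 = -112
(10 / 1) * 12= 120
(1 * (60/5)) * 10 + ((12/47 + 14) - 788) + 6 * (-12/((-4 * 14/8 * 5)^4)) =-46108207134/70529375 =-653.74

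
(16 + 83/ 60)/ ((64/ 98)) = 51107/ 1920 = 26.62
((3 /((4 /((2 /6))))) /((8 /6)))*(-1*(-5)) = 15 /16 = 0.94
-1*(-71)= 71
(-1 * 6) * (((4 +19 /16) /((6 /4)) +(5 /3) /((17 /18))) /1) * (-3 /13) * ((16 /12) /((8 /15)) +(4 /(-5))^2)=1003701 /44200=22.71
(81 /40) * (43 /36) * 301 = 116487 /160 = 728.04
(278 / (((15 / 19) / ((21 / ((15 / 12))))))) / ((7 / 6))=126768 / 25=5070.72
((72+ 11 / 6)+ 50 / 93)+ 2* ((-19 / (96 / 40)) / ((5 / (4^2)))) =4409 / 186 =23.70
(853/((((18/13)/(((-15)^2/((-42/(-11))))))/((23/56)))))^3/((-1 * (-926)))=345031495017970678328125/96385771044864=3579693260.51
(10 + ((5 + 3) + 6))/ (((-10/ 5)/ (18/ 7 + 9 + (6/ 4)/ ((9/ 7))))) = -1070/ 7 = -152.86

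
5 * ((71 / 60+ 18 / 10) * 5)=895 / 12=74.58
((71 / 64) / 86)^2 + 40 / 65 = 242417661 / 393822208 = 0.62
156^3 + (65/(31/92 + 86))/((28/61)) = 3796417.64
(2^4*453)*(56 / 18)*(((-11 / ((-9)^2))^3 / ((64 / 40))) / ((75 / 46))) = -517727056 / 23914845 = -21.65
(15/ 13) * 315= 4725/ 13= 363.46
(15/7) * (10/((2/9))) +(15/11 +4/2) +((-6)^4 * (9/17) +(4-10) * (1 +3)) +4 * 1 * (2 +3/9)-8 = 763.24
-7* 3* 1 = -21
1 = 1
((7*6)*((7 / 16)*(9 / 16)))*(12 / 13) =9.54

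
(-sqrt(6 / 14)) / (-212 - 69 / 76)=76 * sqrt(21) / 113267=0.00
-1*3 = -3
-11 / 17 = -0.65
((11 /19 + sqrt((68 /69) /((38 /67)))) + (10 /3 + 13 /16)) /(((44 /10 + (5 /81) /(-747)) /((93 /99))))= 1.29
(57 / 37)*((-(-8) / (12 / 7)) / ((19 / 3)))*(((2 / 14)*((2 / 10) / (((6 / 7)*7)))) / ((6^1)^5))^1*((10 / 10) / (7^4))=1 / 3453982560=0.00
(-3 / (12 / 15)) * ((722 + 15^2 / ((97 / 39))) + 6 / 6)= -591795 / 194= -3050.49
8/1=8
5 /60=1 /12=0.08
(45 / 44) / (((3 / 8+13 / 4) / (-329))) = -29610 / 319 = -92.82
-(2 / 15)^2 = -4 / 225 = -0.02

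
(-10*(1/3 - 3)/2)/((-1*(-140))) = 0.10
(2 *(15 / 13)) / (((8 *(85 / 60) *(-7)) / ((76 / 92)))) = -855 / 35581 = -0.02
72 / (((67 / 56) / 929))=3745728 / 67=55906.39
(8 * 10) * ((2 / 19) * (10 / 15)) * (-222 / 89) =-23680 / 1691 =-14.00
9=9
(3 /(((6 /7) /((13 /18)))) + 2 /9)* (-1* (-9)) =99 /4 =24.75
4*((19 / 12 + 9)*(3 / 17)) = 127 / 17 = 7.47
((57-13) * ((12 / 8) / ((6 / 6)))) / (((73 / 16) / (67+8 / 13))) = 928224 / 949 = 978.11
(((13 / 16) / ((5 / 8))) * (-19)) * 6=-741 / 5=-148.20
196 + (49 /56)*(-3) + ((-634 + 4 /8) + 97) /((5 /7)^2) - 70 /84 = -515399 /600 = -859.00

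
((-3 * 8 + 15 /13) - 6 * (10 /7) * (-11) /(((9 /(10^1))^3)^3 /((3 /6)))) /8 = 12.35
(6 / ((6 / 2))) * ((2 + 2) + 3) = 14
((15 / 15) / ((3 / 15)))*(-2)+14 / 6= -23 / 3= -7.67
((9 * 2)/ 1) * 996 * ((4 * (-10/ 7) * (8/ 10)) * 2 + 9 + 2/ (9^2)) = -44488/ 21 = -2118.48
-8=-8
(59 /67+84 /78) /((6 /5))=8525 /5226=1.63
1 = 1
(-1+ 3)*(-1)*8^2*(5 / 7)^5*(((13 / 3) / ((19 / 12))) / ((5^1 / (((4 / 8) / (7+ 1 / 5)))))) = -2600000 / 2873997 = -0.90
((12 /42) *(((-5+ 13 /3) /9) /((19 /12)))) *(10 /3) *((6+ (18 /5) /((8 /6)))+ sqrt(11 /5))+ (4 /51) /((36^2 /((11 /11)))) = -851771 /2197692 - 32 *sqrt(55) /3591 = -0.45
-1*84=-84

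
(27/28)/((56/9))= 243/1568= 0.15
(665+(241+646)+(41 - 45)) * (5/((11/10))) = 77400/11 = 7036.36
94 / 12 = 47 / 6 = 7.83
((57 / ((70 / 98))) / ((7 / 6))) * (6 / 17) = 2052 / 85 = 24.14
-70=-70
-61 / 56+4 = 163 / 56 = 2.91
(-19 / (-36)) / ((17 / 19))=361 / 612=0.59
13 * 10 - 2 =128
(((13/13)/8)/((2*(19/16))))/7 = 1/133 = 0.01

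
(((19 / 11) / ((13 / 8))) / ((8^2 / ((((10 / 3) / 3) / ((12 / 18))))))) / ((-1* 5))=-19 / 3432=-0.01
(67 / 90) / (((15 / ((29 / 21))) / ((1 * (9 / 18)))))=1943 / 56700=0.03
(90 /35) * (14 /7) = 36 /7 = 5.14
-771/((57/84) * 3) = -7196/19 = -378.74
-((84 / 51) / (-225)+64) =-244772 / 3825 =-63.99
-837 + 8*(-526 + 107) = -4189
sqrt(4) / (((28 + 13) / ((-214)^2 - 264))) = 91064 / 41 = 2221.07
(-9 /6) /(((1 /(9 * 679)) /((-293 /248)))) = 5371569 /496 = 10829.78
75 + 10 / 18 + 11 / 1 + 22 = 977 / 9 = 108.56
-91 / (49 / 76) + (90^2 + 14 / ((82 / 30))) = 2285662 / 287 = 7963.98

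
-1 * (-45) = 45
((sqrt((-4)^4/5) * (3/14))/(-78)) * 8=-0.16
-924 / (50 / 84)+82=-36758 / 25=-1470.32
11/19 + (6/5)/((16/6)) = 391/380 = 1.03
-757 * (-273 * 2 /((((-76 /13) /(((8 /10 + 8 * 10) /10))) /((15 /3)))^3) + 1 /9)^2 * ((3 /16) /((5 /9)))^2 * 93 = -19598396628926512363217756821569 /75273409600000000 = -260362812486794.97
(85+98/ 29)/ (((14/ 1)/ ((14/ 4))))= 2563/ 116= 22.09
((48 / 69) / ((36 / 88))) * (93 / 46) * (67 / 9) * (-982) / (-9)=358972064 / 128547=2792.54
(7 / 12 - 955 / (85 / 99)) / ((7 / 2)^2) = -226789 / 2499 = -90.75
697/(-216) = -697/216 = -3.23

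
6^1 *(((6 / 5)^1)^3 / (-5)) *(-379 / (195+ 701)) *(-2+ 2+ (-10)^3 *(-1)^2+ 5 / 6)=-12269367 / 14000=-876.38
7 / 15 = 0.47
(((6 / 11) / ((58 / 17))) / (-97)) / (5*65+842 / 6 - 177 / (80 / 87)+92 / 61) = -746640 / 124283890049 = -0.00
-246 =-246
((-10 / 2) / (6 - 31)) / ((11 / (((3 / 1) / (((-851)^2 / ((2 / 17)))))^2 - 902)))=-136717031670195842 / 8336404370133895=-16.40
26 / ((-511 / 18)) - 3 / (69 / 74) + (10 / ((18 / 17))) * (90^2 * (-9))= -8091989078 / 11753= -688504.13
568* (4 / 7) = 2272 / 7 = 324.57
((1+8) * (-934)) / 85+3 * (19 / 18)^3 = -15758249 / 165240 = -95.37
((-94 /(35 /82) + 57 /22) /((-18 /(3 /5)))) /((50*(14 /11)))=167581 /1470000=0.11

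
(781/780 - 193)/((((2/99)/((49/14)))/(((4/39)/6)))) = -11531443/20280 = -568.61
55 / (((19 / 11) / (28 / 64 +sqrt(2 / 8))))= 9075 / 304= 29.85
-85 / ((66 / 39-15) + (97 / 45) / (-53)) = 2635425 / 413866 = 6.37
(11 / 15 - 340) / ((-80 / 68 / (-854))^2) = -268155089209 / 1500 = -178770059.47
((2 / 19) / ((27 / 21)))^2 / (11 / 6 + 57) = 0.00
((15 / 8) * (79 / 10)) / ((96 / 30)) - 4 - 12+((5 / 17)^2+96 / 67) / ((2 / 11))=-14943741 / 4956928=-3.01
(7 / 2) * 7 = 49 / 2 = 24.50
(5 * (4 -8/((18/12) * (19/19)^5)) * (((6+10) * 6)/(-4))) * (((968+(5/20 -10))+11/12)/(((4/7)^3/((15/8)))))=49349125/32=1542160.16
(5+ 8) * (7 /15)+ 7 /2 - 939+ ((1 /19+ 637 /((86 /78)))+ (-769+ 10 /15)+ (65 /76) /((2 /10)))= -54691297 /49020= -1115.69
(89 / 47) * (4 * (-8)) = -2848 / 47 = -60.60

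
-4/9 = -0.44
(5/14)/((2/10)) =25/14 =1.79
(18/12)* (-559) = -1677/2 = -838.50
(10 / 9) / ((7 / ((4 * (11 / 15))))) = 88 / 189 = 0.47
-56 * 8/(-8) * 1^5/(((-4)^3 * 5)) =-7/40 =-0.18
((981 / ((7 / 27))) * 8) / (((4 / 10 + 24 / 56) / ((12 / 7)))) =12713760 / 203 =62629.36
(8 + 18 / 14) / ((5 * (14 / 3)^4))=1053 / 268912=0.00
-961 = -961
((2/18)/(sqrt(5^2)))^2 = 1/2025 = 0.00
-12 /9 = -4 /3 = -1.33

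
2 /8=1 /4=0.25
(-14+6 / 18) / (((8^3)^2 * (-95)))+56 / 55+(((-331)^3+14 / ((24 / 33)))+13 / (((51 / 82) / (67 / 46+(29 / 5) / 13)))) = -11652993034213150507 / 321332183040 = -36264630.96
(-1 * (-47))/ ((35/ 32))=1504/ 35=42.97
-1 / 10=-0.10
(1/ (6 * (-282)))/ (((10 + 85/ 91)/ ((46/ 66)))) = -2093/ 55556820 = -0.00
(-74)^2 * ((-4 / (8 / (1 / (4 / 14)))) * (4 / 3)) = -38332 / 3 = -12777.33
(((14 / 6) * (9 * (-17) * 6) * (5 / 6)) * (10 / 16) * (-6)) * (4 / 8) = 26775 / 8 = 3346.88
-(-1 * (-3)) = -3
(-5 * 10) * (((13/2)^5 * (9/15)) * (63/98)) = -50124555/224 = -223770.33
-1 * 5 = -5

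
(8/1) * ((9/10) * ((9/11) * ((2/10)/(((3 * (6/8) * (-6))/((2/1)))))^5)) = -4096/30447140625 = -0.00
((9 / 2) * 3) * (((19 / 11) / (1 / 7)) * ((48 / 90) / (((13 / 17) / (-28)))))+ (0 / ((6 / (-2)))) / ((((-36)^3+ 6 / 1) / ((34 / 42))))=-3187.54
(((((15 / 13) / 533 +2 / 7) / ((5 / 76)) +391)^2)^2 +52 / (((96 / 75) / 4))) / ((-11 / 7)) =-15550541868.56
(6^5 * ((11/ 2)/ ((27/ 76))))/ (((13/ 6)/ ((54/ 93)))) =13001472/ 403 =32261.72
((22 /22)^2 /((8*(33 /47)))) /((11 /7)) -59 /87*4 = -72969 /28072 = -2.60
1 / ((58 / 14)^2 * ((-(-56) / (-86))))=-301 / 3364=-0.09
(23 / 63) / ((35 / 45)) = 23 / 49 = 0.47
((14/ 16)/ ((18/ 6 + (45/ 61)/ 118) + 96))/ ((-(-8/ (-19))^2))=-9094673/ 182437632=-0.05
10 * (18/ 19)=180/ 19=9.47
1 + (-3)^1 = -2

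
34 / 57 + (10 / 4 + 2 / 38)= 359 / 114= 3.15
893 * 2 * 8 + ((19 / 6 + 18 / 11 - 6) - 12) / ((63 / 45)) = 6596701 / 462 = 14278.57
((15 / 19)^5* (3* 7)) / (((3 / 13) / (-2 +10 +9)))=1174753125 / 2476099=474.44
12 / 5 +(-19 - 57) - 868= -4708 / 5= -941.60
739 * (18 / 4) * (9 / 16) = 59859 / 32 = 1870.59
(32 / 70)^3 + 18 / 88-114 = -214494901 / 1886500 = -113.70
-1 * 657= -657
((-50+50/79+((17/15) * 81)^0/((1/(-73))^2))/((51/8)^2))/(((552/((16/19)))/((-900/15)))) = -1067752960/89794323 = -11.89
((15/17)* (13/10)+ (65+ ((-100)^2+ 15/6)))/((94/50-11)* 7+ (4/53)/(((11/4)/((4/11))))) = -27442349275/173970316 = -157.74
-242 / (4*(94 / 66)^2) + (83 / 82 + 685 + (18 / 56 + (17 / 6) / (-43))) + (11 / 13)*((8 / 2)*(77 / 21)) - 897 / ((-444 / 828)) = 122820419144845 / 52450681556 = 2341.64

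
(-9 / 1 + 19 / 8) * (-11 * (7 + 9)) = 1166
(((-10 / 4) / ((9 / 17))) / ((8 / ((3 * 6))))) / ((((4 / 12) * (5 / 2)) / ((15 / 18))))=-85 / 8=-10.62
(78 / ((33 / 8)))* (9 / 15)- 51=-39.65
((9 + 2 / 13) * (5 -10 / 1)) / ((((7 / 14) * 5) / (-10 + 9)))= 238 / 13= 18.31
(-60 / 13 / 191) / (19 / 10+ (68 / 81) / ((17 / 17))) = -48600 / 5509777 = -0.01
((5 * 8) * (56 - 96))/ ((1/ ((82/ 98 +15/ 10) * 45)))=-8244000/ 49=-168244.90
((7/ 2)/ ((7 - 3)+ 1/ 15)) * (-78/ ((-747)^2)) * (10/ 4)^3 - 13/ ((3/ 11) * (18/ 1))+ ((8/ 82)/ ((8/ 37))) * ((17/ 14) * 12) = 102246535637/ 26050836168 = 3.92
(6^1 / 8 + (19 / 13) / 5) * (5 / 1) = 271 / 52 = 5.21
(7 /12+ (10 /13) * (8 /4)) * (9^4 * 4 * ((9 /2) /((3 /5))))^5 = 626844555043798688622328800.00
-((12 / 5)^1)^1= -12 / 5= -2.40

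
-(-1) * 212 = 212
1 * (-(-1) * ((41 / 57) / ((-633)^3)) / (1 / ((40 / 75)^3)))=-20992 / 48793251855375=-0.00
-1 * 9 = -9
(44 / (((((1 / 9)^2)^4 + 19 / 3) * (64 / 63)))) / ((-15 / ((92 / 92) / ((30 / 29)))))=-96123327993 / 218103387200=-0.44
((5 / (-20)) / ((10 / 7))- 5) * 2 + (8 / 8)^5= -187 / 20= -9.35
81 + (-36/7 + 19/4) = 2257/28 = 80.61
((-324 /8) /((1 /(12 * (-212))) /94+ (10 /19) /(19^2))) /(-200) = 8303683734 /59612525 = 139.29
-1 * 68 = -68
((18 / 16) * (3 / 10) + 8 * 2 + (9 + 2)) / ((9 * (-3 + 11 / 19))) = -4617 / 3680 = -1.25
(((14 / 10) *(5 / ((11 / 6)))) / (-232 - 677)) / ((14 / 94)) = -94 / 3333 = -0.03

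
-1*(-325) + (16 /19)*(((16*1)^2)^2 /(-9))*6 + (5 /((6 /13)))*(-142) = -722104 /19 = -38005.47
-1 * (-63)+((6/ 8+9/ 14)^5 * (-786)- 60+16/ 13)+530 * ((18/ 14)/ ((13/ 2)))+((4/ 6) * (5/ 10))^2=-4038678732427/ 1006806528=-4011.38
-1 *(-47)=47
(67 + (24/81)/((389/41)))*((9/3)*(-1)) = -704029/3501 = -201.09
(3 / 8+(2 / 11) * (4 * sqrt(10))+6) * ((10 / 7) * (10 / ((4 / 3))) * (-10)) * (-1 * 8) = 48000 * sqrt(10) / 77+38250 / 7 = 7435.58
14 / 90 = 7 / 45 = 0.16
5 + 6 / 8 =23 / 4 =5.75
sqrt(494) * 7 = 7 * sqrt(494) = 155.58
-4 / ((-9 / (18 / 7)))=8 / 7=1.14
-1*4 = -4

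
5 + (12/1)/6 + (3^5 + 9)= 259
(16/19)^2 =256/361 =0.71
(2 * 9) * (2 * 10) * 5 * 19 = 34200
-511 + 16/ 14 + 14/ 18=-32072/ 63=-509.08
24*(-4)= -96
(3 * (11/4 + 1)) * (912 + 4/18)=20525/2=10262.50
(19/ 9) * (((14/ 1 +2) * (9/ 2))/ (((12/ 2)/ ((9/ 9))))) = 76/ 3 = 25.33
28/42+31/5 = 103/15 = 6.87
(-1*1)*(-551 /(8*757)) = 0.09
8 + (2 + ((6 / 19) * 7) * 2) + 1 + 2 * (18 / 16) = 1343 / 76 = 17.67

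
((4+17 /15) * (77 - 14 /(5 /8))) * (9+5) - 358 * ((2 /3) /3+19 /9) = 231644 /75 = 3088.59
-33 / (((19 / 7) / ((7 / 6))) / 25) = -354.61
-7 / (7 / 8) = -8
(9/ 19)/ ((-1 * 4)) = -9/ 76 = -0.12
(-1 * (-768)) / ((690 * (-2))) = -64 / 115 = -0.56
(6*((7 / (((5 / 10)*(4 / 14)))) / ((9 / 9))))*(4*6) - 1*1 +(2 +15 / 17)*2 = 120033 / 17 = 7060.76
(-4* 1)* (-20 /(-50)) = -8 /5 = -1.60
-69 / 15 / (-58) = 23 / 290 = 0.08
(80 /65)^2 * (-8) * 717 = -1468416 /169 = -8688.85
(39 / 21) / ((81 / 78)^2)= 8788 / 5103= 1.72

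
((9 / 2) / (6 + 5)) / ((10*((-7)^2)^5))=9 / 62144554780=0.00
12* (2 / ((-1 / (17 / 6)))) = -68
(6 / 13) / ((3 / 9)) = 18 / 13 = 1.38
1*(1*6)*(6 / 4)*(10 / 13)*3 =270 / 13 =20.77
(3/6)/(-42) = -1/84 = -0.01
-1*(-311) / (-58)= -311 / 58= -5.36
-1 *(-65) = 65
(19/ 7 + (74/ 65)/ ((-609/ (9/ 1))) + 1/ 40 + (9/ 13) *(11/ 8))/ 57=0.06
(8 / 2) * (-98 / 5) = -392 / 5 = -78.40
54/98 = 27/49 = 0.55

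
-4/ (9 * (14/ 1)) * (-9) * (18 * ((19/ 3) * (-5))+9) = -1122/ 7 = -160.29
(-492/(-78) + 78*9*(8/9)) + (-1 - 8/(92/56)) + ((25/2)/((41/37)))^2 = 1511249743/2010476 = 751.69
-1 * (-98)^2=-9604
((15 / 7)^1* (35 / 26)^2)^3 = 18087890625 / 308915776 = 58.55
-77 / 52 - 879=-45785 / 52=-880.48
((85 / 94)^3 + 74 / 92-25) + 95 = 1366730919 / 19103432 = 71.54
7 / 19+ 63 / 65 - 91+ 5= -104558 / 1235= -84.66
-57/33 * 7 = -133/11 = -12.09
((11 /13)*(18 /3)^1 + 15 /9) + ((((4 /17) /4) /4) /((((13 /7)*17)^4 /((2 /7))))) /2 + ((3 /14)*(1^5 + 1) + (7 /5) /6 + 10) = 98817171423067 /5677355008780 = 17.41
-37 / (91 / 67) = -2479 / 91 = -27.24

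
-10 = -10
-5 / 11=-0.45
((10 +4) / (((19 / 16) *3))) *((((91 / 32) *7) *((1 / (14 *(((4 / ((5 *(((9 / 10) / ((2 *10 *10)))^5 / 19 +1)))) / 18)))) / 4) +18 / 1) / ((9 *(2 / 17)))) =7133907200000213147207 / 73932800000000000000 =96.49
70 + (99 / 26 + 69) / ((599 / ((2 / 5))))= 2727343 / 38935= 70.05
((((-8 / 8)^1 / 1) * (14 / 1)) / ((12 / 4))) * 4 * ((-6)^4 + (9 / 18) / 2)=-72590 / 3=-24196.67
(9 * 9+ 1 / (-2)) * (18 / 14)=103.50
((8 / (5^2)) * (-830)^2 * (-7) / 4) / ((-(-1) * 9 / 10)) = -3857840 / 9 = -428648.89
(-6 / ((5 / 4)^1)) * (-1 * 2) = 48 / 5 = 9.60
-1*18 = -18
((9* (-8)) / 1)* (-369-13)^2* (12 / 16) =-7879896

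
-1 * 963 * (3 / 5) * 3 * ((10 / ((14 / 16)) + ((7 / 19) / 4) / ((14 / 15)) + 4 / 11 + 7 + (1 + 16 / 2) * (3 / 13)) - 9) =-20745.01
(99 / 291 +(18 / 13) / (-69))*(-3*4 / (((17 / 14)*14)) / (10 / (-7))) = 77994 / 493051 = 0.16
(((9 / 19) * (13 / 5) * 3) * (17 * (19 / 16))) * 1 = 5967 / 80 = 74.59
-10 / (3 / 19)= -190 / 3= -63.33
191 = 191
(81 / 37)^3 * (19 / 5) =10097379 / 253265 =39.87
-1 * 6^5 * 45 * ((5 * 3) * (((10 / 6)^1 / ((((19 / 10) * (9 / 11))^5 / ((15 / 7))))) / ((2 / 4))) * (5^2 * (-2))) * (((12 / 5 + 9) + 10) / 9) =689298280000000000 / 1403948133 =490971328.50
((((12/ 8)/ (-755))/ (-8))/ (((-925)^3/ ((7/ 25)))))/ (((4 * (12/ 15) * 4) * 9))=-7/ 9178323600000000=-0.00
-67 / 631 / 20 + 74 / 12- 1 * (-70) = 2883469 / 37860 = 76.16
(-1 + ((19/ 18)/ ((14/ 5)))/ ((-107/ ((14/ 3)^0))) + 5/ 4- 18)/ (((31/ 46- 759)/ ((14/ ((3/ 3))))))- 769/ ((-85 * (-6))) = -6739093207/ 5710695930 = -1.18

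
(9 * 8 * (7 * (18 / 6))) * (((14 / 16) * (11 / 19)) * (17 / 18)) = 27489 / 38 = 723.39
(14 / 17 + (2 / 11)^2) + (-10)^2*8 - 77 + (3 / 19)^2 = 537537766 / 742577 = 723.88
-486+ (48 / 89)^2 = -3847302 / 7921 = -485.71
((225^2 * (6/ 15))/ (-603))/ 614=-0.05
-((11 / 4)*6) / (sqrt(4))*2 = -33 / 2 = -16.50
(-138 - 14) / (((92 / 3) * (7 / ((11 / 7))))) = -1254 / 1127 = -1.11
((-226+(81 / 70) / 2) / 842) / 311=-31559 / 36660680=-0.00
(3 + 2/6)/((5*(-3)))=-0.22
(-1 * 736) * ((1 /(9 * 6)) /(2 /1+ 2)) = -92 /27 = -3.41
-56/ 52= -14/ 13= -1.08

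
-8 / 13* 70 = -560 / 13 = -43.08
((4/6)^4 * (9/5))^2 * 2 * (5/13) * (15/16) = 0.09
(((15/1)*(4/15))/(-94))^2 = 4/2209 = 0.00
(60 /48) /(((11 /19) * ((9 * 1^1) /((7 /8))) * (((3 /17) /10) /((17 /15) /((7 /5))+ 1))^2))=2207.09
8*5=40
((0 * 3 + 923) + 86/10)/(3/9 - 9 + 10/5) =-6987/50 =-139.74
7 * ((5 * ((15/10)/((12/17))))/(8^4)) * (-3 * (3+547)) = -490875/16384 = -29.96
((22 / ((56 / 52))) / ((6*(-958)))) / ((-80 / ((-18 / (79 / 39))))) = -16731 / 42381920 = -0.00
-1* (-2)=2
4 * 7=28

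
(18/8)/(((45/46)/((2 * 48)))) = 1104/5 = 220.80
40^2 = 1600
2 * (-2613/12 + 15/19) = -16489/38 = -433.92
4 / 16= 1 / 4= 0.25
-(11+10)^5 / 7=-583443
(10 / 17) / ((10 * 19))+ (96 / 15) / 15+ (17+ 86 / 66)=4991821 / 266475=18.73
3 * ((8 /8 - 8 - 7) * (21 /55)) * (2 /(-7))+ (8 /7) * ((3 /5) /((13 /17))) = 5484 /1001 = 5.48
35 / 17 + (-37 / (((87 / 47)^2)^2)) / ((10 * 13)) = 257599093201 / 126610371810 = 2.03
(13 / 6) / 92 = 13 / 552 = 0.02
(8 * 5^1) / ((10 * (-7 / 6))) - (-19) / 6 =-11 / 42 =-0.26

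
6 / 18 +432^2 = 559873 / 3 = 186624.33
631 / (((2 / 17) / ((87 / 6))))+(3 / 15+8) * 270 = 319939 / 4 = 79984.75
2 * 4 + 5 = 13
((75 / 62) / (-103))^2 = 5625 / 40780996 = 0.00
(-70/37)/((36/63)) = -245/74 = -3.31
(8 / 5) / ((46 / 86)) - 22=-2186 / 115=-19.01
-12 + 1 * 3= -9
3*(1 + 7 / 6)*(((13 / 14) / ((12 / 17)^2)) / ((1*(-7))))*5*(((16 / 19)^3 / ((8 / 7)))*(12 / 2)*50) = -1356.33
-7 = -7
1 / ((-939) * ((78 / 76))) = -38 / 36621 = -0.00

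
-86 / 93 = -0.92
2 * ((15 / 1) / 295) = 6 / 59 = 0.10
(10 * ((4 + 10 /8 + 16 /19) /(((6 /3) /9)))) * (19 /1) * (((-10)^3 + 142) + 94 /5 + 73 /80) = -279451521 /64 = -4366430.02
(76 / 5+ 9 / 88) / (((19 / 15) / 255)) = 5150745 / 1672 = 3080.59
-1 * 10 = -10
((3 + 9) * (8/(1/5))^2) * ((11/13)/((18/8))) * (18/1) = 1689600/13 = 129969.23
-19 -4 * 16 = -83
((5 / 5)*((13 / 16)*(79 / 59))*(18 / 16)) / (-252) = -1027 / 211456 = -0.00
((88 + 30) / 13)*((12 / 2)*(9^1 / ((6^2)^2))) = 59 / 156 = 0.38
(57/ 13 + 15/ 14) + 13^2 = 31751/ 182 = 174.46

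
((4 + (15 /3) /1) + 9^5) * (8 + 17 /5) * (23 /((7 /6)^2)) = 2787301368 /245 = 11376740.28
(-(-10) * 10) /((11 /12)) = 1200 /11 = 109.09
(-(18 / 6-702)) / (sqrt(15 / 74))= 233*sqrt(1110) / 5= 1552.56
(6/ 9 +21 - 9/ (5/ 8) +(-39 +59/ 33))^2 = 896.73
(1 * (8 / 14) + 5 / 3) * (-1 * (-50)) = 111.90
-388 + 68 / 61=-23600 / 61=-386.89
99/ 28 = 3.54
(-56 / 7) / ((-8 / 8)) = 8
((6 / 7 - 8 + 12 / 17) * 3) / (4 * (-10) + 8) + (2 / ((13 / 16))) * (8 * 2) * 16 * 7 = 109197913 / 24752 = 4411.68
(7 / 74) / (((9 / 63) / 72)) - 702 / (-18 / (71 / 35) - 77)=969174 / 17353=55.85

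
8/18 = 4/9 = 0.44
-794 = -794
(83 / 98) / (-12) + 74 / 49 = 1693 / 1176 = 1.44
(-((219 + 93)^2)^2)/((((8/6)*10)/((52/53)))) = -184779159552/265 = -697279847.37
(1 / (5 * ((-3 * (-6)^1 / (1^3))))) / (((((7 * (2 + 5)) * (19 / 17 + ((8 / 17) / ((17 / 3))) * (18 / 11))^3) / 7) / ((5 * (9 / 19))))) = 32127104339 / 16833197302250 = 0.00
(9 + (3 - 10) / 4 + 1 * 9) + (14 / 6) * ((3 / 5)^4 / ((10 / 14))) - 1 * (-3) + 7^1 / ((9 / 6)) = 912751 / 37500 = 24.34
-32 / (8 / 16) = -64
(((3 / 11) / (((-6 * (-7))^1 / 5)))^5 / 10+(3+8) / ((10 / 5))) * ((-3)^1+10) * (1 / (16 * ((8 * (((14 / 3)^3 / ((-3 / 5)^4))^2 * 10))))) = 4557155581832346441 / 93169502877079552000000000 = 0.00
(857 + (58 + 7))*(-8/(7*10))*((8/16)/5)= -1844/175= -10.54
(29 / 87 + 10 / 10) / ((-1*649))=-4 / 1947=-0.00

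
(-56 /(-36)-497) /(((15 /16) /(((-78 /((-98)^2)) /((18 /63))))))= 676 /45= 15.02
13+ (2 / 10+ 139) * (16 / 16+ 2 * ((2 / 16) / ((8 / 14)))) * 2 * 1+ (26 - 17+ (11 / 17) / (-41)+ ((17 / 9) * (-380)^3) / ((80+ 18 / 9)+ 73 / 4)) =-12998256594992 / 12577365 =-1033464.21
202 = 202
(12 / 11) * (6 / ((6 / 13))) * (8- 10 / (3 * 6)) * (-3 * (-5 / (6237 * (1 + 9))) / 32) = 871 / 1097712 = 0.00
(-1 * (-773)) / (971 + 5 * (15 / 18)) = 4638 / 5851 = 0.79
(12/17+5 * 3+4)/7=335/119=2.82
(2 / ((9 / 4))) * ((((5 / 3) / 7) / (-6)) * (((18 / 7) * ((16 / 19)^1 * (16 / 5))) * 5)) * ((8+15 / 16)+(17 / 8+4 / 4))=-123520 / 8379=-14.74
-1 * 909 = -909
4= 4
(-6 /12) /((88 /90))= -45 /88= -0.51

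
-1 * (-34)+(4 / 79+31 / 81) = 220339 / 6399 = 34.43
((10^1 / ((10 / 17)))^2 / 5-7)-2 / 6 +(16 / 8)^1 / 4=1529 / 30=50.97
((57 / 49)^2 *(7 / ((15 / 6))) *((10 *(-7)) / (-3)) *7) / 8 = 77.36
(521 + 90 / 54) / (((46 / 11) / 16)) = 137984 / 69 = 1999.77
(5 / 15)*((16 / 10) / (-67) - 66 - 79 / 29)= -222629 / 9715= -22.92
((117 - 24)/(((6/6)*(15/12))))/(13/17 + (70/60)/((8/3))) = 33728/545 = 61.89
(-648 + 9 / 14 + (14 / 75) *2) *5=-679333 / 210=-3234.92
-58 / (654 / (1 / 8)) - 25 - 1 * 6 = -81125 / 2616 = -31.01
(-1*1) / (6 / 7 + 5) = -7 / 41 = -0.17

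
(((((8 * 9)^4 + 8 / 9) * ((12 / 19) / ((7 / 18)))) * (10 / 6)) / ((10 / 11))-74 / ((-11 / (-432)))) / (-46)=-58529134432 / 33649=-1739401.90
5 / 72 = 0.07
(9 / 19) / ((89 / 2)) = 18 / 1691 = 0.01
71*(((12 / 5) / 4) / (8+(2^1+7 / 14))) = 142 / 35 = 4.06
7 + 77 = 84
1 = 1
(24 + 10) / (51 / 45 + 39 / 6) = 1020 / 229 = 4.45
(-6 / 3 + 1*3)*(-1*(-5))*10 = 50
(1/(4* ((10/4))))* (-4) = -2/5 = -0.40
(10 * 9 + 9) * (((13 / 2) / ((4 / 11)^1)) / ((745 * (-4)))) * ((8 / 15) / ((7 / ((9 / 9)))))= -4719 / 104300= -0.05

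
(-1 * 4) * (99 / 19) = -396 / 19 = -20.84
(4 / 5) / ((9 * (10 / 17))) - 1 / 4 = -89 / 900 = -0.10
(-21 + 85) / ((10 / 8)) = 256 / 5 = 51.20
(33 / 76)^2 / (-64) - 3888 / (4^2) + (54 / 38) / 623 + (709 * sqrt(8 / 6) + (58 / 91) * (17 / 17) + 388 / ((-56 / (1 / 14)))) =-5089667011509 / 20957361152 + 1418 * sqrt(3) / 3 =575.82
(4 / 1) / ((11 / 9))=3.27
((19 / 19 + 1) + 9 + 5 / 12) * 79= 10823 / 12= 901.92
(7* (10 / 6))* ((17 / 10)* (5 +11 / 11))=119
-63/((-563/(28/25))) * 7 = 0.88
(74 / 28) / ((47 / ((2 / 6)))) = 37 / 1974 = 0.02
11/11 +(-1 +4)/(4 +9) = 16/13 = 1.23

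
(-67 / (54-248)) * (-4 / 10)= -0.14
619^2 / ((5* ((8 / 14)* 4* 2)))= 2682127 / 160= 16763.29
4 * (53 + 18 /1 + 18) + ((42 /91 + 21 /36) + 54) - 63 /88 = 410.33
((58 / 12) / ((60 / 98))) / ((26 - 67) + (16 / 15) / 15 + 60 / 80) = -7105 / 36161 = -0.20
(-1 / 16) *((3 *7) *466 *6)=-14679 / 4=-3669.75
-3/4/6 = -1/8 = -0.12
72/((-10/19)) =-136.80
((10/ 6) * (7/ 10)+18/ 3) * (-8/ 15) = -172/ 45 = -3.82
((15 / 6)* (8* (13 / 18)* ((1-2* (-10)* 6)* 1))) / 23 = 15730 / 207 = 75.99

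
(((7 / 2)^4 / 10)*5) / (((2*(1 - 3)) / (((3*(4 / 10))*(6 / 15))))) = -7203 / 800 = -9.00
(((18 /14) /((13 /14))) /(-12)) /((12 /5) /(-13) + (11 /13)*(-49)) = 15 /5414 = 0.00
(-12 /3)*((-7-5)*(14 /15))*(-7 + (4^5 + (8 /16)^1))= 45584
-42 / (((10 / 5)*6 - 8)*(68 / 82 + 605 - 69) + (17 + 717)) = -287 / 19689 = -0.01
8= 8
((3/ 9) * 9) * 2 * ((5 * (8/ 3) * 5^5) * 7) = 1750000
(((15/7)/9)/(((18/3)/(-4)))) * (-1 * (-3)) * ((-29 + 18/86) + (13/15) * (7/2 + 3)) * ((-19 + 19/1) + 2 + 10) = 119492/903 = 132.33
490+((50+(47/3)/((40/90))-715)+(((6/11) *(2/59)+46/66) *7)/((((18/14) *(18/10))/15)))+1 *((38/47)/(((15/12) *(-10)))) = -26524416901/247074300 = -107.35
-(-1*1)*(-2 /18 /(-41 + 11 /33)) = 1 /366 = 0.00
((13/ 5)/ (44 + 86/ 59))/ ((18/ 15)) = 767/ 16092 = 0.05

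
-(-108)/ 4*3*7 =567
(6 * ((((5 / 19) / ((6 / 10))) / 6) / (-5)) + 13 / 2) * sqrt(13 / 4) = 731 * sqrt(13) / 228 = 11.56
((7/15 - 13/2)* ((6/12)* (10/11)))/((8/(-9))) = 543/176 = 3.09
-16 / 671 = -0.02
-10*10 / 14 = -50 / 7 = -7.14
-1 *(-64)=64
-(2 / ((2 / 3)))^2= -9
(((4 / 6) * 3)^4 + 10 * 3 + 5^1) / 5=51 / 5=10.20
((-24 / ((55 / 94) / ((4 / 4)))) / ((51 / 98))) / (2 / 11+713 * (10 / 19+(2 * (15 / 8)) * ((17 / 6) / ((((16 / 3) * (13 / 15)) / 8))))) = -41606656 / 7119495195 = -0.01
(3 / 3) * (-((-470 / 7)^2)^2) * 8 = -162588288.21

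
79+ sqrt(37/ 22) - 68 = sqrt(814)/ 22+ 11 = 12.30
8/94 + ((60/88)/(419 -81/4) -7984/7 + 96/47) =-1314286958/1154461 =-1138.44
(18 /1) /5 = 18 /5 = 3.60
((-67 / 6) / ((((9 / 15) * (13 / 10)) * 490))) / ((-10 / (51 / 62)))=1139 / 473928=0.00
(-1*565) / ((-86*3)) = 565 / 258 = 2.19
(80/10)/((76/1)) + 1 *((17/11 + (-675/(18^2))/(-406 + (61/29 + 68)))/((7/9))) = 2.10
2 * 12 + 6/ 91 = 24.07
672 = 672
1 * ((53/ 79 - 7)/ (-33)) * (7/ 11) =3500/ 28677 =0.12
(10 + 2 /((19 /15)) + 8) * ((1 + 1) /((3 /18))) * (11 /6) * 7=57288 /19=3015.16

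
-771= -771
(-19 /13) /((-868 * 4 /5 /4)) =95 /11284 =0.01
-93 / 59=-1.58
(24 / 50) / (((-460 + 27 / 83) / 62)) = -0.06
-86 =-86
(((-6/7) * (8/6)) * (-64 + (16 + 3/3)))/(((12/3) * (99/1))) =94/693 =0.14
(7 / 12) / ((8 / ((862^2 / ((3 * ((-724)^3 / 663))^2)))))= 63509271007 / 3456548371865370624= 0.00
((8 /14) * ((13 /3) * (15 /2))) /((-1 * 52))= -5 /14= -0.36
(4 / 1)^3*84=5376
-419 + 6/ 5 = -2089/ 5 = -417.80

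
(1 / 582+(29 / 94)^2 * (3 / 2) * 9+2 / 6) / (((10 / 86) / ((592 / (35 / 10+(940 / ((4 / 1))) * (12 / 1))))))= 17672312516 / 6049998155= 2.92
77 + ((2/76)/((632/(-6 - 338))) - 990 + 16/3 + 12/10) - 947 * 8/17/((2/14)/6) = -15022106023/765510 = -19623.66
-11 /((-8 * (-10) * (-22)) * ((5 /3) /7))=21 /800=0.03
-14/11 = -1.27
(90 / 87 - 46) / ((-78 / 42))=9128 / 377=24.21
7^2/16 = 49/16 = 3.06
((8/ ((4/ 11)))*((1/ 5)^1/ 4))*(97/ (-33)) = -97/ 30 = -3.23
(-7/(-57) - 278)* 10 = -158390/57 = -2778.77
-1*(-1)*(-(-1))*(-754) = -754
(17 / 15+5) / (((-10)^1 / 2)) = -92 / 75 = -1.23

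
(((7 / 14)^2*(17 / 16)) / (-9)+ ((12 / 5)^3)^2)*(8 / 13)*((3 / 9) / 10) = 3.92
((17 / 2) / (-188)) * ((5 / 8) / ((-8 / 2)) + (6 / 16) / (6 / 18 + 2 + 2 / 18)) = 0.00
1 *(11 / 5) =11 / 5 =2.20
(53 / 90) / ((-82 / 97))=-5141 / 7380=-0.70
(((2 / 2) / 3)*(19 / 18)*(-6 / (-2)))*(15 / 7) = 2.26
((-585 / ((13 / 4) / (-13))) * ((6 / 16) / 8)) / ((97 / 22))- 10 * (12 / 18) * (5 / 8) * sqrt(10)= 19305 / 776- 25 * sqrt(10) / 6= 11.70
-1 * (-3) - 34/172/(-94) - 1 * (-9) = 97025/8084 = 12.00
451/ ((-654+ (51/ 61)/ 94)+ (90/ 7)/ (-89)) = -1611099182/ 2336756715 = -0.69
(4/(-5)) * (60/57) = -0.84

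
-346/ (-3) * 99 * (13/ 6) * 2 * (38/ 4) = 470041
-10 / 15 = -2 / 3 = -0.67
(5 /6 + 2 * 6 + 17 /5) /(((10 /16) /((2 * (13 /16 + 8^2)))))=3366.79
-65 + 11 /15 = -964 /15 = -64.27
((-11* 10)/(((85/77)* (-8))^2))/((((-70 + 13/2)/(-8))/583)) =-38022677/367030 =-103.60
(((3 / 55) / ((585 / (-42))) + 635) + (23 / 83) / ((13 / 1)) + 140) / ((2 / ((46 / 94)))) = 2644620937 / 13946075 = 189.63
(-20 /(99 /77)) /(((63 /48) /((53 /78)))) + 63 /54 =-14503 /2106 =-6.89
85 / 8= 10.62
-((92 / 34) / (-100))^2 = -529 / 722500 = -0.00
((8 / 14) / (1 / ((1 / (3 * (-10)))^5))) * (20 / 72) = -1 / 153090000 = -0.00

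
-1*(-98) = 98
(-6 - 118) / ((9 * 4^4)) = -31 / 576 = -0.05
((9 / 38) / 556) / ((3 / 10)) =15 / 10564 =0.00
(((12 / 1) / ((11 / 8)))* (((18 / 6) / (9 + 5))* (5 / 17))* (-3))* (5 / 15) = -720 / 1309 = -0.55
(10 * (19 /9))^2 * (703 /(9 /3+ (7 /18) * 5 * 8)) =25378300 /1503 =16885.10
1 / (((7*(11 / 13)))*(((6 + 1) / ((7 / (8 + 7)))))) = 13 / 1155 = 0.01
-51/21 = -17/7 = -2.43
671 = 671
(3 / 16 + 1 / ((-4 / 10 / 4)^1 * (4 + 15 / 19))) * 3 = -8301 / 1456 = -5.70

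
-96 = -96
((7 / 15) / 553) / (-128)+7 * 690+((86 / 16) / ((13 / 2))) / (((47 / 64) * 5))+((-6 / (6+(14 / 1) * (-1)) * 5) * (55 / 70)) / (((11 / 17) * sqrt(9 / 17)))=85 * sqrt(17) / 56+447648268957 / 92676480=4836.48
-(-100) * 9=900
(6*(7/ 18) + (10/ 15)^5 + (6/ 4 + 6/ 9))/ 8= 0.58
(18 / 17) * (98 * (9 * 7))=111132 / 17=6537.18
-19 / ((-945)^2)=-19 / 893025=-0.00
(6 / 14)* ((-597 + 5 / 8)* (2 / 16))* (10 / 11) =-29.04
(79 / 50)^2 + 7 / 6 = 27473 / 7500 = 3.66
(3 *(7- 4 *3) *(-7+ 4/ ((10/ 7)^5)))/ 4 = 474579/ 20000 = 23.73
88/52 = 22/13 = 1.69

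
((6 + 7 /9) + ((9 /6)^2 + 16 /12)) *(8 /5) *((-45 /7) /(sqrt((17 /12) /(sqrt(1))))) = -1492 *sqrt(51) /119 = -89.54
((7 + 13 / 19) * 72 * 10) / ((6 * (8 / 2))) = 4380 / 19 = 230.53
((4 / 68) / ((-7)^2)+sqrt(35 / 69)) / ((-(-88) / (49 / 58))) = 1 / 86768+49 * sqrt(2415) / 352176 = 0.01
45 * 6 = 270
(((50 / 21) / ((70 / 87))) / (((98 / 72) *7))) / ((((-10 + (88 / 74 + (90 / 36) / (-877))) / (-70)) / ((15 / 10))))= 3.70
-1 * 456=-456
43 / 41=1.05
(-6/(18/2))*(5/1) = -10/3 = -3.33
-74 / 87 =-0.85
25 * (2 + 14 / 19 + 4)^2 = 409600 / 361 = 1134.63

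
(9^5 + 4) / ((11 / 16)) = 944848 / 11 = 85895.27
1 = 1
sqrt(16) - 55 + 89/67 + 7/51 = -169259/3417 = -49.53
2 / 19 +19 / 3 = 367 / 57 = 6.44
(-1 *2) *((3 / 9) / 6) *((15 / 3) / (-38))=5 / 342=0.01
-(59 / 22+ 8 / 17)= -1179 / 374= -3.15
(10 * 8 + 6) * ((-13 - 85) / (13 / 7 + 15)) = -29498 / 59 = -499.97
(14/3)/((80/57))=3.32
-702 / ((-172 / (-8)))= -1404 / 43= -32.65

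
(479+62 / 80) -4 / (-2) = 481.78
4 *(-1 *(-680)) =2720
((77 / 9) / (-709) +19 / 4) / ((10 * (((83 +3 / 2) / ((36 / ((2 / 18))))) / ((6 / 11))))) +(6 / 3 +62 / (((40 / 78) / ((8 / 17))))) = 59.89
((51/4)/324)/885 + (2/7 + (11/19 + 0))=43969061/50848560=0.86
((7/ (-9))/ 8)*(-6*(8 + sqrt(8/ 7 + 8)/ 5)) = 2*sqrt(7)/ 15 + 14/ 3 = 5.02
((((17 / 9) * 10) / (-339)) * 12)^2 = 462400 / 1034289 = 0.45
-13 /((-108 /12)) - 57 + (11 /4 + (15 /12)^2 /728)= -5535487 /104832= -52.80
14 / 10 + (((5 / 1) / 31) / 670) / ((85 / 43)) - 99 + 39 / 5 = -31707439 / 353090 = -89.80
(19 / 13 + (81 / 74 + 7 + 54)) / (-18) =-61141 / 17316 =-3.53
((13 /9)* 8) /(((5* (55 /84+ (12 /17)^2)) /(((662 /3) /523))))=557118016 /658768185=0.85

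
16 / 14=8 / 7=1.14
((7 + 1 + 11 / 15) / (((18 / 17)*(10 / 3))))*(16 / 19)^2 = 142528 / 81225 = 1.75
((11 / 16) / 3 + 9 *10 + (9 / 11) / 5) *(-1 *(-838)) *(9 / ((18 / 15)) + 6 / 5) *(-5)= -2899678187 / 880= -3295088.85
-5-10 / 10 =-6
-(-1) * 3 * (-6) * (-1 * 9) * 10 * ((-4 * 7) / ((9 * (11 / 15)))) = -75600 / 11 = -6872.73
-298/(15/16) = -4768/15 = -317.87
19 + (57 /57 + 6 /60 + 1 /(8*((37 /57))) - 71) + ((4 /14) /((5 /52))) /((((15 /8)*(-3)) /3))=-8126207 /155400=-52.29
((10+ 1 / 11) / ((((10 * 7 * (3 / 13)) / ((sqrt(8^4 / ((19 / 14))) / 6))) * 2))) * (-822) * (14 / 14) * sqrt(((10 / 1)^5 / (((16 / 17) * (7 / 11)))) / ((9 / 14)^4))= -295218560 * sqrt(17765) / 16929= -2324314.86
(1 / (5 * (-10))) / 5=-1 / 250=-0.00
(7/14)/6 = 1/12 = 0.08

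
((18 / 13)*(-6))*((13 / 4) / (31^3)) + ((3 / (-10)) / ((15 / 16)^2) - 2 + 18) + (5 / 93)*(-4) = 57506709 / 3723875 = 15.44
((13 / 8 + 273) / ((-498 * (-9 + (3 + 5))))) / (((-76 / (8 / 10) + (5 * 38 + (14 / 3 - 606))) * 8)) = -2197 / 16137856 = -0.00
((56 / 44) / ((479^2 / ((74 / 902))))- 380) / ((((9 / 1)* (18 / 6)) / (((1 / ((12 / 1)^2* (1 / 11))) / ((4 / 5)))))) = -1081343959655 / 804644080416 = -1.34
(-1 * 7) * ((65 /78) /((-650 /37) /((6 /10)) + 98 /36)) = 3885 /17687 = 0.22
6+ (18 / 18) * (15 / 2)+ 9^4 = 13149 / 2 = 6574.50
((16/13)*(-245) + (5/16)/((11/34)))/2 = -343855/2288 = -150.29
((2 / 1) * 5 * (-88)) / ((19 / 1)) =-880 / 19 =-46.32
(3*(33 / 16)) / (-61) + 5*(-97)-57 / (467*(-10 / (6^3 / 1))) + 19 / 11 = -480.74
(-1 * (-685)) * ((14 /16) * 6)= 14385 /4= 3596.25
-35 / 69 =-0.51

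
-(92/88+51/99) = -103/66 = -1.56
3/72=1/24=0.04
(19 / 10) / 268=19 / 2680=0.01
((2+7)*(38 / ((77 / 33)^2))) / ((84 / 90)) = 67.30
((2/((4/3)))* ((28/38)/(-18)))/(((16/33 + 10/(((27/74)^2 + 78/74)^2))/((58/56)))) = -408542343/48694250624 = -0.01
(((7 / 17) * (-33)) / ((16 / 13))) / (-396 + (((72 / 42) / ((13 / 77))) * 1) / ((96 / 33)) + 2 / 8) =39039 / 1387030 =0.03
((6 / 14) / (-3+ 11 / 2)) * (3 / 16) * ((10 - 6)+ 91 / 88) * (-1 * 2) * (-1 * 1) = 3987 / 12320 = 0.32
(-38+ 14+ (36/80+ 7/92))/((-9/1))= 5399/2070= 2.61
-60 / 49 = -1.22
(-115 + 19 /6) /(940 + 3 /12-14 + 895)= -1342 /21855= -0.06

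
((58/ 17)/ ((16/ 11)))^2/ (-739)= -101761/ 13668544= -0.01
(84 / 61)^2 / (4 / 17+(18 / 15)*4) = 149940 / 398147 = 0.38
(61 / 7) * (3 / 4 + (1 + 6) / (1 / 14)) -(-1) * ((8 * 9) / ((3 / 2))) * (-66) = -64609 / 28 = -2307.46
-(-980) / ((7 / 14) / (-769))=-1507240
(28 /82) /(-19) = -14 /779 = -0.02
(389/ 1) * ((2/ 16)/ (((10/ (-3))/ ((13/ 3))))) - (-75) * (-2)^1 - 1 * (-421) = 16623/ 80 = 207.79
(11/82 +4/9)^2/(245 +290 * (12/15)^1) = 182329/259795188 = 0.00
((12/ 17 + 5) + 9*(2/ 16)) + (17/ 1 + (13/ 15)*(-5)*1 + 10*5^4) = 2557955/ 408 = 6269.50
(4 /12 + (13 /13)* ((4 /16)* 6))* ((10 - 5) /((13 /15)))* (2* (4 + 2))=126.92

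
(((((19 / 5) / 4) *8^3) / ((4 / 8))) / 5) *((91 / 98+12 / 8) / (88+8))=2584 / 525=4.92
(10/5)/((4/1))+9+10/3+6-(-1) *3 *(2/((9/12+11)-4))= 3647/186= 19.61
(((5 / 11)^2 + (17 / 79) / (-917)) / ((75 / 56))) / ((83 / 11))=0.02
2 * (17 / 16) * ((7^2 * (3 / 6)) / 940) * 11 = 9163 / 15040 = 0.61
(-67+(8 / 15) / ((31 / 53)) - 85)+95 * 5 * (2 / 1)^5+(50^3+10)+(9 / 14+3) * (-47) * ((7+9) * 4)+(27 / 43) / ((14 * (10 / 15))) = 72278634121 / 559860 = 129101.26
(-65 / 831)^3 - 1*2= -1147987007 / 573856191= -2.00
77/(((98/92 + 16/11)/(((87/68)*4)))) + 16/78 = 44123822/281775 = 156.59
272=272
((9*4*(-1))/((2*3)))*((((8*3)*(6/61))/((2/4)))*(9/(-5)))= 15552/305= 50.99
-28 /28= -1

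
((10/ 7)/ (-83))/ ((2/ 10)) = -0.09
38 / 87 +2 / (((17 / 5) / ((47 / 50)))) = 7319 / 7395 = 0.99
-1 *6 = -6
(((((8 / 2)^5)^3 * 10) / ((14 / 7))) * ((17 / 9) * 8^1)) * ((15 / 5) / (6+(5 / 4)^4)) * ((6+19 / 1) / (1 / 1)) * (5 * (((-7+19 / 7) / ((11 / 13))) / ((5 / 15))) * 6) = -54673215691161600000 / 166397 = -328570921898601.54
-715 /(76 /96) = -17160 /19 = -903.16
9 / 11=0.82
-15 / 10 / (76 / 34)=-51 / 76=-0.67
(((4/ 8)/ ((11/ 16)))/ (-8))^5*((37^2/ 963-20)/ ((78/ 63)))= 125237/ 1344131646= 0.00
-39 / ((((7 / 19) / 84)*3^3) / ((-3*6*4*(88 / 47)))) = 2086656 / 47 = 44396.94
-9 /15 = -3 /5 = -0.60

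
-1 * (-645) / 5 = 129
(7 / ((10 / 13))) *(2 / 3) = 91 / 15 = 6.07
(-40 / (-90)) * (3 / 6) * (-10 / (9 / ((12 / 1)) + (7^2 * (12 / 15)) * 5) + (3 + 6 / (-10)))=18488 / 35415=0.52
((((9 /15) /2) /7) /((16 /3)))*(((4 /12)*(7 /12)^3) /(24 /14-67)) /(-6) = 343 /252702720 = 0.00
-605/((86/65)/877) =-34488025/86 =-401023.55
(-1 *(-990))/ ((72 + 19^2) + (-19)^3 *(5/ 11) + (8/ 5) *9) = -9075/ 24478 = -0.37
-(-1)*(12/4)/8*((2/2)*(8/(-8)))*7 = -21/8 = -2.62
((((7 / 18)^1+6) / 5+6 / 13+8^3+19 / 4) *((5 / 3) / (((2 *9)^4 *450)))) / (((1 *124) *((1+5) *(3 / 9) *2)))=242653 / 6579324610560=0.00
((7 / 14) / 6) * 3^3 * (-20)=-45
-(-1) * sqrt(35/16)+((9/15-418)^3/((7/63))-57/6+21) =-163621302179/250+sqrt(35)/4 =-654485207.24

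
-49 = -49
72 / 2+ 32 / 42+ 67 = 2179 / 21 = 103.76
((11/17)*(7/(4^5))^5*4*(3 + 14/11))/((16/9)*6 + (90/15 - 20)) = -2369787/47850746040811520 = -0.00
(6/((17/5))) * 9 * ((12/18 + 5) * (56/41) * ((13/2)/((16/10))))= 499.39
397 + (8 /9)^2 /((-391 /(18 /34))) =23749667 /59823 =397.00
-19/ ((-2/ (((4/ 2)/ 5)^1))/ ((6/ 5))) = 4.56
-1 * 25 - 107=-132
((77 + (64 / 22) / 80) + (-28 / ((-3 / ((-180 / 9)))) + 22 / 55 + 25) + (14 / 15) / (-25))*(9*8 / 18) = -463472 / 1375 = -337.07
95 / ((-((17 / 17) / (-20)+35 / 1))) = -1900 / 699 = -2.72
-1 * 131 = -131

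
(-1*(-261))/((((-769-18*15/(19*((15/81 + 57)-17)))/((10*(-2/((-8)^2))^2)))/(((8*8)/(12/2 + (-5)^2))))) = -34713/5075272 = -0.01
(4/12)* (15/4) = 5/4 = 1.25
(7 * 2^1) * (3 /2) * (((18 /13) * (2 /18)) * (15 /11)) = 630 /143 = 4.41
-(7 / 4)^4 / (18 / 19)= -45619 / 4608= -9.90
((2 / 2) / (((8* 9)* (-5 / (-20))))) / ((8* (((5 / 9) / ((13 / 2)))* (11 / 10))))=13 / 176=0.07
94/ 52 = 47/ 26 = 1.81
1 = 1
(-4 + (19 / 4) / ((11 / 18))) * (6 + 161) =13861 / 22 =630.05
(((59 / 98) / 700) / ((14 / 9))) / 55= 531 / 52822000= 0.00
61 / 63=0.97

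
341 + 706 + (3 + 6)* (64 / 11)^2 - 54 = 157017 / 121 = 1297.66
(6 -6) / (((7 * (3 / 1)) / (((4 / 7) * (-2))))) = 0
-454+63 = -391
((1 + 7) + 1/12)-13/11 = 911/132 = 6.90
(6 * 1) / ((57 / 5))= 10 / 19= 0.53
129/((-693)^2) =43/160083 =0.00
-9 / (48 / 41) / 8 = -123 / 128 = -0.96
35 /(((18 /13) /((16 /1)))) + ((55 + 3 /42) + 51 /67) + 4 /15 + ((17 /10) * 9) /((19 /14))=378392851 /801990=471.82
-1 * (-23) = 23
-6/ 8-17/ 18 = -1.69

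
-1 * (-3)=3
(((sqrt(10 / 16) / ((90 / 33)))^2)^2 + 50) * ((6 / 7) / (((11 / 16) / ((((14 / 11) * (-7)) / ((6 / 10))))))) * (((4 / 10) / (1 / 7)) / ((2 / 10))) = -5081037409 / 392040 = -12960.51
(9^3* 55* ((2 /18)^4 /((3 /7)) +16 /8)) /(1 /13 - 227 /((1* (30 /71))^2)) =-255924500 /4056843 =-63.08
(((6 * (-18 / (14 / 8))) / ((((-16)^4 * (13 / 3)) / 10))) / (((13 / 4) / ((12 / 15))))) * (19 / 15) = -513 / 757120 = -0.00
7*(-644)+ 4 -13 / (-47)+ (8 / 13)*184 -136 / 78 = -8050969 / 1833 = -4392.24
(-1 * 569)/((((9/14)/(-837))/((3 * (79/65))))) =175578606/65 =2701209.32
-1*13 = -13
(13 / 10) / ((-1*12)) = -13 / 120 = -0.11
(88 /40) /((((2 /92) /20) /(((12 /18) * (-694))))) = -2809312 /3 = -936437.33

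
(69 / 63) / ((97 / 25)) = 575 / 2037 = 0.28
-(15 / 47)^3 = -3375 / 103823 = -0.03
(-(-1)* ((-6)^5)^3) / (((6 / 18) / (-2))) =2821109907456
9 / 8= 1.12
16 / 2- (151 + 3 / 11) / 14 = -216 / 77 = -2.81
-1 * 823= -823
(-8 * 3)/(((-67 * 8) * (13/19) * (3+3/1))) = 19/1742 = 0.01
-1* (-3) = 3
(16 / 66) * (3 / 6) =4 / 33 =0.12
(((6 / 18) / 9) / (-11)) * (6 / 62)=-1 / 3069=-0.00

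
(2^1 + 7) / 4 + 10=49 / 4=12.25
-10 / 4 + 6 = 7 / 2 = 3.50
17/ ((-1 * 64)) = -17/ 64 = -0.27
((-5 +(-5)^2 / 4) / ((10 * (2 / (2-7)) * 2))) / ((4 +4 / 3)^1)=-15 / 512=-0.03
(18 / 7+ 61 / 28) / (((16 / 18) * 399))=3 / 224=0.01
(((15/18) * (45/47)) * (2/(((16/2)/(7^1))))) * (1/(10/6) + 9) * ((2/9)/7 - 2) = -1240/47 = -26.38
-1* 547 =-547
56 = 56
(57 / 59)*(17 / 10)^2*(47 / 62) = 774231 / 365800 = 2.12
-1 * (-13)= 13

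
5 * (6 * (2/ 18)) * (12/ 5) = 8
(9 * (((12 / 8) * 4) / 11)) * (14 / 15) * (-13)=-3276 / 55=-59.56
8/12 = 2/3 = 0.67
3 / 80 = 0.04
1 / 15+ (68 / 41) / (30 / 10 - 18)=-9 / 205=-0.04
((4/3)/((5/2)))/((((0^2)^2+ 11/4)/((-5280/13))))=-1024/13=-78.77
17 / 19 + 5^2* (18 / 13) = 8771 / 247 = 35.51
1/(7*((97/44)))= 44/679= 0.06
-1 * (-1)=1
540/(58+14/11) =1485/163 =9.11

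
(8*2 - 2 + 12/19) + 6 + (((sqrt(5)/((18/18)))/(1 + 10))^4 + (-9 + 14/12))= 21364069/1669074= 12.80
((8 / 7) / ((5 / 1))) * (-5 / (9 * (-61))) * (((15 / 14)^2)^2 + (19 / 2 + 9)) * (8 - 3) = 0.21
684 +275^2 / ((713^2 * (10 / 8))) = 347784896 / 508369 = 684.12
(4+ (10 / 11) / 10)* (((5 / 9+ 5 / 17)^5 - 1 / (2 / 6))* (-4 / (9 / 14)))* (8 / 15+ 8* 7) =10181147399706752 / 2766757487769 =3679.81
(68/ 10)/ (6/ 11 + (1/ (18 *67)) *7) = 451044/ 36565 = 12.34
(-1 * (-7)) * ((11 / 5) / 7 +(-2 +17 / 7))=26 / 5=5.20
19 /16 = 1.19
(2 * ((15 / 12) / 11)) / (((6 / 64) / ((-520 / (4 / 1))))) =-10400 / 33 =-315.15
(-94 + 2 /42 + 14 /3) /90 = -125 /126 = -0.99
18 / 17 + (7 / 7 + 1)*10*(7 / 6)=1244 / 51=24.39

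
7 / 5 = 1.40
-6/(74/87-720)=261/31283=0.01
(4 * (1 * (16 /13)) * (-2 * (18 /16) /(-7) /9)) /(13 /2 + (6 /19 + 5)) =608 /40859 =0.01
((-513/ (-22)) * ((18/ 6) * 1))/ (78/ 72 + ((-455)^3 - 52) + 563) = -9234/ 12433853905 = -0.00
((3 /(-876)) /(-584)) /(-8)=-0.00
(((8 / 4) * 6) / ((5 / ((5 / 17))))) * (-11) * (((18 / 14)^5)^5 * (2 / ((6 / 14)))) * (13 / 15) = -273758432639826453851054952 / 16284404667348145224085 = -16811.08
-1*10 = -10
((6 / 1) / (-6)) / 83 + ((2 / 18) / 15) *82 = 6671 / 11205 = 0.60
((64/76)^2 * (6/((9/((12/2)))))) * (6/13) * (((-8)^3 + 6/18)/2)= -1571840/4693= -334.93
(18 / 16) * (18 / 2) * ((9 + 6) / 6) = 405 / 16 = 25.31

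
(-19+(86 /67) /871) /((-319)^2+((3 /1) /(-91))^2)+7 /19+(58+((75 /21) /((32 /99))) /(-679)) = 318941197056121635207 /5465817901532648800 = 58.35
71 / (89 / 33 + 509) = 2343 / 16886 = 0.14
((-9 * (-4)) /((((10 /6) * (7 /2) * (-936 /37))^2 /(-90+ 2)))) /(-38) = 15059 /3933475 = 0.00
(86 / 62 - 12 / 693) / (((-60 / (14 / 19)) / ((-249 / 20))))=814147 / 3887400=0.21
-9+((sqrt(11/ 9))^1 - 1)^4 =67/ 81 - 80 * sqrt(11)/ 27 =-9.00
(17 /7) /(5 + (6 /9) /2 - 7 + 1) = -51 /14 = -3.64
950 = 950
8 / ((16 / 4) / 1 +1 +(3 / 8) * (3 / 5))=320 / 209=1.53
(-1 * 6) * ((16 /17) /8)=-12 /17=-0.71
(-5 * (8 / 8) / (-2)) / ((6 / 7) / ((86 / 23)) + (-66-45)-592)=-1505 / 423068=-0.00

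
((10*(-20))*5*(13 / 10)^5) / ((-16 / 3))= 1113879 / 1600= 696.17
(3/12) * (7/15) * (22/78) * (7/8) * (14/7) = 539/9360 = 0.06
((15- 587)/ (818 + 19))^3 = -187149248/ 586376253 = -0.32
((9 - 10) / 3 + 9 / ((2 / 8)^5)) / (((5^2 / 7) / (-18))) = -1161174 / 25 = -46446.96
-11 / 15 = -0.73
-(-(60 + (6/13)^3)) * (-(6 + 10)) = -2112576/2197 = -961.57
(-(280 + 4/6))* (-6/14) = 842/7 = 120.29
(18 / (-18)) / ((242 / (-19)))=19 / 242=0.08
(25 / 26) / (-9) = -25 / 234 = -0.11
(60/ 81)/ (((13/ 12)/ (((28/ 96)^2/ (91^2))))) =5/ 711828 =0.00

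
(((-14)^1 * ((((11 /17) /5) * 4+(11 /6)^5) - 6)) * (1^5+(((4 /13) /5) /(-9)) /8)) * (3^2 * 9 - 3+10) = -18746.02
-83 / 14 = -5.93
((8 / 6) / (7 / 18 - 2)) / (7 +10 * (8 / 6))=-72 / 1769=-0.04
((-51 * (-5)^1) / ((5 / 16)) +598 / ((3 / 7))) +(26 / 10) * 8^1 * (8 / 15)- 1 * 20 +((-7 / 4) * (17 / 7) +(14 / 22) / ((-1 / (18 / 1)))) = 2186.72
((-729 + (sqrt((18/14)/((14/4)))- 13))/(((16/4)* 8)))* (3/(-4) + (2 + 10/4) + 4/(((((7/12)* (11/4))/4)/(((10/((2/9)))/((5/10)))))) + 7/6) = -44201099/2112 + 833983* sqrt(2)/68992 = -20911.46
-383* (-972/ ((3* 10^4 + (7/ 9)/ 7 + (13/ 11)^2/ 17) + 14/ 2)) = 6891945588/ 555523169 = 12.41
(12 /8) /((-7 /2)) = -3 /7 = -0.43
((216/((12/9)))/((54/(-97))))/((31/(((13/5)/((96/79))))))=-99619/4960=-20.08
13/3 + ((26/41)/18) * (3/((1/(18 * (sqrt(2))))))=78 * sqrt(2)/41 + 13/3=7.02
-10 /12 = -5 /6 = -0.83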